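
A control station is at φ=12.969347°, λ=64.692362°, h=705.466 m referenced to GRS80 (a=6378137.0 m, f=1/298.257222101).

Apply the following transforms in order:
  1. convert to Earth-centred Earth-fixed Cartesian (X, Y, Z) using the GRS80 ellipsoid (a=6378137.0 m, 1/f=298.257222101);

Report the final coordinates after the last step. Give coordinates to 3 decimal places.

X=2657704.949 m, Y=5620478.930 m, Z=1422259.095 m

start: φ=12.969347°, λ=64.692362°, h=705.466 m
→ ECEF (a=6378137.000, f=1/298.257222101): X=2657704.9489, Y=5620478.9297, Z=1422259.0951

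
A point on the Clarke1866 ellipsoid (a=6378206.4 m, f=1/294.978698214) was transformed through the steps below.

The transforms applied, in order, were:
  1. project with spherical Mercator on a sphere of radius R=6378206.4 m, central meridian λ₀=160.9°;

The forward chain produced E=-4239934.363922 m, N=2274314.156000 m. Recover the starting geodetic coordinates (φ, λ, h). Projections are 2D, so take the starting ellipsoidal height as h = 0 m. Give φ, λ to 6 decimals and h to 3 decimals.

start: E=-4239934.3639, N=2274314.1560 m
→ merc⁻¹: φ=20.01062300°, λ=122.81243600°

φ=20.010623°, λ=122.812436°, h=0.000 m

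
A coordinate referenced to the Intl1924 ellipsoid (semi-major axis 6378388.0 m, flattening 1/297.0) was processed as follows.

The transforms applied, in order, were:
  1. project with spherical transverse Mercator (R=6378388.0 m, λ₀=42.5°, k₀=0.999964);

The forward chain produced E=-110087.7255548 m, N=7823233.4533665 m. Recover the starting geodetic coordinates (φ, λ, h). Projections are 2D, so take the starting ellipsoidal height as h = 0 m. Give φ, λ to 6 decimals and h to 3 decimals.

start: E=-110087.7256, N=7823233.4534 m
→ tm⁻¹: φ=70.25327700°, λ=39.57199600°

φ=70.253277°, λ=39.571996°, h=0.000 m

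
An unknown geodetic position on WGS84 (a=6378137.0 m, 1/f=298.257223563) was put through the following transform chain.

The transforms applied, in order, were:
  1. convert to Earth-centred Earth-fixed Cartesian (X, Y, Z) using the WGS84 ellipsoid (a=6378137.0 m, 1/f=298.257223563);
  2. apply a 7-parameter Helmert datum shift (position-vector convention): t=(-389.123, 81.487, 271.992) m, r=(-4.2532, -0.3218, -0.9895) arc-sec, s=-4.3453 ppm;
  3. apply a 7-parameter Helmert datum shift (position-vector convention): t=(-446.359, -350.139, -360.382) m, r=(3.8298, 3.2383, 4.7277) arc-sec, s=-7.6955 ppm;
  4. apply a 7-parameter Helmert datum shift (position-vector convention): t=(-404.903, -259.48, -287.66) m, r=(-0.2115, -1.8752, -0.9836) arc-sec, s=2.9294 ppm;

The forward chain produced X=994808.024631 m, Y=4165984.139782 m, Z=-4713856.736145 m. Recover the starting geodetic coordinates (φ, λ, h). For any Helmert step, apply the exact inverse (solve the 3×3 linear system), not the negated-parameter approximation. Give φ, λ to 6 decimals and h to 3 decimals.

φ=-47.924566°, λ=76.554147°, h=3025.694 m

start: X=994808.0246, Y=4165984.1398, Z=-4713856.7361 m
→ Helmert⁻¹: X=995147.2930, Y=4166240.9939, Z=-4713560.0434
→ Helmert⁻¹: X=995770.8098, Y=4166512.8599, Z=-4713297.6601
→ Helmert⁻¹: X=996136.9198, Y=4166551.4490, Z=-4713505.7734
→ geod (Bowring, a=6378137.000): φ=-47.92456600°, λ=76.55414700°, h=3025.6940 m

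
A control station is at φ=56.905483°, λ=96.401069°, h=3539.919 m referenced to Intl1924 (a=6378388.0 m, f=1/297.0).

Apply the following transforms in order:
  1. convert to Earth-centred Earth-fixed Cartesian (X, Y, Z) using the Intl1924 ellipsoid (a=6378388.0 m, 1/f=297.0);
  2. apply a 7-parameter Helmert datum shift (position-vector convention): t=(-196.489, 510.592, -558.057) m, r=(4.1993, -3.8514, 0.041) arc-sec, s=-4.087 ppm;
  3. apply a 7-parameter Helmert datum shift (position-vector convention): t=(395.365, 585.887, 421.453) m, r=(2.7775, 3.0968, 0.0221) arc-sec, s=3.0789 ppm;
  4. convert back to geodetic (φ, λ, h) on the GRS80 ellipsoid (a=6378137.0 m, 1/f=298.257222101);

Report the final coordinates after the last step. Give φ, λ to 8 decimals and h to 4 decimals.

start: φ=56.905483°, λ=96.401069°, h=3539.919 m
→ ECEF (a=6378388.000, f=1/297.0): X=-389416.5295, Y=3471141.9337, Z=5323236.8679
→ Helmert 7p (PV): X=-389711.5126, Y=3471529.8875, Z=5322720.4515
→ Helmert 7p (PV): X=-389237.8054, Y=3472054.7469, Z=5323210.8904
→ geod (Bowring, a=6378137.000): φ=56.89793426°, λ=96.39648742°, h=4189.5829 m

φ=56.89793426°, λ=96.39648742°, h=4189.5829 m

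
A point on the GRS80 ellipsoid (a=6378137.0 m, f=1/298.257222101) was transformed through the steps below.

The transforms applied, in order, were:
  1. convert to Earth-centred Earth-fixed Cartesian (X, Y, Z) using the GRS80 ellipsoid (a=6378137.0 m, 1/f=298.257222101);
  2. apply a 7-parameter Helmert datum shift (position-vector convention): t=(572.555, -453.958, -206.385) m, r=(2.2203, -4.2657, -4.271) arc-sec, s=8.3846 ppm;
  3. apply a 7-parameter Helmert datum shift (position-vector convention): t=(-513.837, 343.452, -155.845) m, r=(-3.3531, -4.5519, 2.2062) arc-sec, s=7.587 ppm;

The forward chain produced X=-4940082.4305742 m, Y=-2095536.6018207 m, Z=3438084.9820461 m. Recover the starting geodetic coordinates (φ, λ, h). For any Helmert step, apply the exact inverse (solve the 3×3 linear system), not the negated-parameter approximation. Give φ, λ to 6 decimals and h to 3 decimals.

start: X=-4940082.4306, Y=-2095536.6018, Z=3438084.9820 m
→ Helmert⁻¹: X=-4939477.6577, Y=-2095867.2139, Z=3438289.6758
→ Helmert⁻¹: X=-4939894.2908, Y=-2095460.9601, Z=3438591.9473
→ geod (Bowring, a=6378137.000): φ=32.82743200°, λ=-157.01375800°, h=1290.7040 m

φ=32.827432°, λ=-157.013758°, h=1290.704 m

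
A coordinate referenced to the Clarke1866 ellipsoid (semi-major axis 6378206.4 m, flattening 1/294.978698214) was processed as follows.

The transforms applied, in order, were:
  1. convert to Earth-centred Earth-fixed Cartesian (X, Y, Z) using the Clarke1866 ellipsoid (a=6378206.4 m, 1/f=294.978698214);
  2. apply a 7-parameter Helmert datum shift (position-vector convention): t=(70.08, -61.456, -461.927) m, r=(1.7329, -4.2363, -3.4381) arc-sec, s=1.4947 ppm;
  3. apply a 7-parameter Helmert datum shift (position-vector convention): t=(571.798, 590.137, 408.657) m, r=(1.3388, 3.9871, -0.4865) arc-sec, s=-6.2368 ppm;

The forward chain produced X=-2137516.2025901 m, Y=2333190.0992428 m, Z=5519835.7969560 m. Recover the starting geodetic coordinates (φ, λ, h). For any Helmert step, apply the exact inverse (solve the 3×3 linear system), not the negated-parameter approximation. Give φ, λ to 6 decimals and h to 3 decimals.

start: X=-2137516.2026, Y=2333190.0992, Z=5519835.7970 m
→ Helmert⁻¹: X=-2138213.5275, Y=2332645.2918, Z=5519405.0916
→ Helmert⁻¹: X=-2138205.9257, Y=2332713.9951, Z=5519883.0850
→ geod (Bowring, a=6378206.400): φ=60.34304700°, λ=132.50890900°, h=681.1650 m

φ=60.343047°, λ=132.508909°, h=681.165 m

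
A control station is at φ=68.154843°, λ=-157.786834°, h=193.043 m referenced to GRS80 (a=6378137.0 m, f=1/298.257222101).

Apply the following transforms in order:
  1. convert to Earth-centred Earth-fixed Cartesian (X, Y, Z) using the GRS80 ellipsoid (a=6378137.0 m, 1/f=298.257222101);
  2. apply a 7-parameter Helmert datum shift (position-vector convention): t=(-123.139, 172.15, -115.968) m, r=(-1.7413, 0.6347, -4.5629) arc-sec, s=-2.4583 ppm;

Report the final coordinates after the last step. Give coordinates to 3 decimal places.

start: φ=68.154843°, λ=-157.786834°, h=193.043 m
→ ECEF (a=6378137.000, f=1/298.257222101): X=-2203594.0848, Y=-899860.8376, Z=5897720.2573
→ Helmert 7p (PV): X=-2203713.5651, Y=-899587.9398, Z=5897604.1683

X=-2203713.565 m, Y=-899587.940 m, Z=5897604.168 m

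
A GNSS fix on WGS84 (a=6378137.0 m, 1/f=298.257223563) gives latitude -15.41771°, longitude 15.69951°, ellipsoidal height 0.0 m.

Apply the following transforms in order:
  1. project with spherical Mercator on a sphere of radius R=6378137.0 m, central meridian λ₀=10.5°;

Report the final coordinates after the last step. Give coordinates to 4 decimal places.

E=578806.8056 m, N=-1737387.2288 m

start: φ=-15.417710°, λ=15.699510°, h=0.000 m
→ merc (R=6378137.0, λ₀=10.5°): E=578806.8056, N=-1737387.2288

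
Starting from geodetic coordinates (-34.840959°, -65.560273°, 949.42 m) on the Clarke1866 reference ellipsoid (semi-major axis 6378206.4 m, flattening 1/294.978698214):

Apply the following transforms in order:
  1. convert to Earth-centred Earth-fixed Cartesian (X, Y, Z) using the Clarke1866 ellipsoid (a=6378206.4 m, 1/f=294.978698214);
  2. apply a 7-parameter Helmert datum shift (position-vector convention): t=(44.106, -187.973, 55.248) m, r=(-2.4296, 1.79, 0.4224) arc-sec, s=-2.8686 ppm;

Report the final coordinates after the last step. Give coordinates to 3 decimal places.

start: φ=-34.840959°, λ=-65.560273°, h=949.420 m
→ ECEF (a=6378206.400, f=1/294.978698214): X=2168565.7404, Y=-4771779.2717, Z=-3623754.7612
→ Helmert 7p (PV): X=2168581.9500, Y=-4771991.7997, Z=-3623651.7304

X=2168581.950 m, Y=-4771991.800 m, Z=-3623651.730 m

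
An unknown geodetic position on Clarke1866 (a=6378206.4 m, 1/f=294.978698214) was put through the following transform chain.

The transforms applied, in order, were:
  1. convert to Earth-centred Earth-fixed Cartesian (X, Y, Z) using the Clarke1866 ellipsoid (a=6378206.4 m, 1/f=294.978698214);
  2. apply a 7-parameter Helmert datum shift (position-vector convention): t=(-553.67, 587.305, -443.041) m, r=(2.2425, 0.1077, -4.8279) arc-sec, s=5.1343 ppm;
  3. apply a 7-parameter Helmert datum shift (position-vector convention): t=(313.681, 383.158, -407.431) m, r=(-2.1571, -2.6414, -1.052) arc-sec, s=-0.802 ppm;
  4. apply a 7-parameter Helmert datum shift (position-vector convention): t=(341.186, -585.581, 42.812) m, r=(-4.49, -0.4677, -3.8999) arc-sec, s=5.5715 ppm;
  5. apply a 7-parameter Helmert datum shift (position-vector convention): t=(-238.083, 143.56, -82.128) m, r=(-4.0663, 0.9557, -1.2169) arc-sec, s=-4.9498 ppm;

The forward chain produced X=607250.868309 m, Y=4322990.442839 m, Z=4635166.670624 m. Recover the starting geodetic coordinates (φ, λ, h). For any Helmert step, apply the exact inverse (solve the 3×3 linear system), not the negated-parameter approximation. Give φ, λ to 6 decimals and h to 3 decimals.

φ=46.921745°, λ=82.003340°, h=796.442 m

start: X=607250.8683, Y=4322990.4428, Z=4635166.6706 m
→ Helmert⁻¹: X=607444.9779, Y=4322780.4825, Z=4635359.7760
→ Helmert⁻¹: X=607029.1792, Y=4323252.5496, Z=4635383.8712
→ Helmert⁻¹: X=606753.3032, Y=4322827.4720, Z=4635832.4579
→ Helmert⁻¹: X=607200.2656, Y=4322282.5923, Z=4636205.0204
→ geod (Bowring, a=6378206.400): φ=46.92174500°, λ=82.00334000°, h=796.4420 m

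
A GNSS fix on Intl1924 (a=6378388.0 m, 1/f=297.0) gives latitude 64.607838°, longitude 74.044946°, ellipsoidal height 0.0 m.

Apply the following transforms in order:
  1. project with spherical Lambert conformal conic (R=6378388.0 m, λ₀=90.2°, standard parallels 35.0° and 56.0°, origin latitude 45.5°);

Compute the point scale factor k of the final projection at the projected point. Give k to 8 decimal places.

start: φ=64.607838°, λ=74.044946°, h=0.000 m
→ into lcc (λ₀=90.2°): φ=64.60783800°, λ−λ₀=-16.15505400°
scale k = 1.04755254

1.04755254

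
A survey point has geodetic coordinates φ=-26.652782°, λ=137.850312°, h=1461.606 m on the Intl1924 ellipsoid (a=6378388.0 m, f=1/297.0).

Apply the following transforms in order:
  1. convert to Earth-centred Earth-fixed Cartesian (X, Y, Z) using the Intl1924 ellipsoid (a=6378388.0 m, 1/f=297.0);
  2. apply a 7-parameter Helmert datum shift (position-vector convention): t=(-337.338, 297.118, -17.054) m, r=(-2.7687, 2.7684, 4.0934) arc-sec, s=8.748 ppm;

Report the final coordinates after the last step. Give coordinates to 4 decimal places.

start: φ=-26.652782°, λ=137.850312°, h=1461.606 m
→ ECEF (a=6378388.000, f=1/297.0): X=-4230243.2914, Y=3828987.0437, Z=-2844578.7072
→ Helmert 7p (PV): X=-4230731.8029, Y=3829195.5230, Z=-2844615.2656

X=-4230731.8029 m, Y=3829195.5230 m, Z=-2844615.2656 m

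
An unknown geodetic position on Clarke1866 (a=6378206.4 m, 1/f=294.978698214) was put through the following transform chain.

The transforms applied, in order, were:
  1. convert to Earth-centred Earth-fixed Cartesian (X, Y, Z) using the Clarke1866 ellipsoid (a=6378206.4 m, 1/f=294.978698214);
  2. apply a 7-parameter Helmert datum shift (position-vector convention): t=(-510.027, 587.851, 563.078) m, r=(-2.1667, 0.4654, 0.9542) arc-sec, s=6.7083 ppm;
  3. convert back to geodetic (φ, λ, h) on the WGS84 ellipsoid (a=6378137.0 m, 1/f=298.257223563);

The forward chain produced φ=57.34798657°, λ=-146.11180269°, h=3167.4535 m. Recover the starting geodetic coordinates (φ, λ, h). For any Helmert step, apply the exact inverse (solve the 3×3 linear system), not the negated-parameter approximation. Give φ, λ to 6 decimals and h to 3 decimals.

start: φ=57.347987°, λ=-146.111803°, h=3167.454 m
→ ECEF (a=6378137.000, f=1/298.257223563): X=-2864880.0125, Y=-1924262.9590, Z=5349574.4515
→ Helmert⁻¹: X=-2864371.7442, Y=-1924880.8346, Z=5348948.8082
→ geod (Bowring, a=6378206.400): φ=57.34748400°, λ=-146.09858200°, h=2698.0580 m

φ=57.347484°, λ=-146.098582°, h=2698.058 m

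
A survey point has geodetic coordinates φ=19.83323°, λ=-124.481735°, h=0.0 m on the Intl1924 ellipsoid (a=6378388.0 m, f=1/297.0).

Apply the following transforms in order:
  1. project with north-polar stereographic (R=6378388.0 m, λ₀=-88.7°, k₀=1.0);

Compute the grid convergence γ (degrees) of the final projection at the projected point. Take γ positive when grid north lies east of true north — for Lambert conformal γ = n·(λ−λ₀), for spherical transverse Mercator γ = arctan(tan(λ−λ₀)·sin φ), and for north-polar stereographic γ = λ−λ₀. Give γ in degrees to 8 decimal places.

-35.78173500

start: φ=19.833230°, λ=-124.481735°, h=0.000 m
→ into stereo (λ₀=-88.7°): φ=19.83323000°, λ−λ₀=-35.78173500°
convergence γ = -35.78173500°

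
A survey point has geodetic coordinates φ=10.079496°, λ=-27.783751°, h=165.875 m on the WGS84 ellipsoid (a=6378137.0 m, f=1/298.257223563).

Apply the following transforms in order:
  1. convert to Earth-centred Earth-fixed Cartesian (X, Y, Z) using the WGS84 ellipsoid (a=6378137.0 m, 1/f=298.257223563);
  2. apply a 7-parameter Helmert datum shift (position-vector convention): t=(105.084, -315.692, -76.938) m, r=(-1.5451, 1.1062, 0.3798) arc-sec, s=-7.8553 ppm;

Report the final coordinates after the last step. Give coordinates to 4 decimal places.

start: φ=10.079496°, λ=-27.783751°, h=165.875 m
→ ECEF (a=6378137.000, f=1/298.257223563): X=5556444.1823, Y=-2927567.1367, Z=1108935.8283
→ Helmert 7p (PV): X=5556516.9565, Y=-2927841.2939, Z=1108842.3100

X=5556516.9565 m, Y=-2927841.2939 m, Z=1108842.3100 m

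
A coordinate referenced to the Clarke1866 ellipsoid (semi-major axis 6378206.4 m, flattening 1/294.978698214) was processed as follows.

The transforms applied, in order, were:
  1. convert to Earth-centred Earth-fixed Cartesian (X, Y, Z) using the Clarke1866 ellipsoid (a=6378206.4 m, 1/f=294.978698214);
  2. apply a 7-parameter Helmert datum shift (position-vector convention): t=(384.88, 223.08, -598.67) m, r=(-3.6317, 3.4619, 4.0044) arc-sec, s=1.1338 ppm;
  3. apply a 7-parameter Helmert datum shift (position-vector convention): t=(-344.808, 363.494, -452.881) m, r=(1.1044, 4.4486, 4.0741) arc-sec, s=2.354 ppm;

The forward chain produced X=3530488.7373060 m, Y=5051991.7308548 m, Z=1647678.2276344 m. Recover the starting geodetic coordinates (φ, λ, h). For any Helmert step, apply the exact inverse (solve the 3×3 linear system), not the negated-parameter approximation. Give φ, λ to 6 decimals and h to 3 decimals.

φ=15.076668°, λ=55.048266°, h=2805.166 m

start: X=3530488.7373, Y=5051991.7309, Z=1647678.2276 m
→ Helmert⁻¹: X=3530889.4641, Y=5051555.4287, Z=1648176.3337
→ Helmert⁻¹: X=3530570.9701, Y=5051229.0470, Z=1648921.3274
→ geod (Bowring, a=6378206.400): φ=15.07666800°, λ=55.04826600°, h=2805.1660 m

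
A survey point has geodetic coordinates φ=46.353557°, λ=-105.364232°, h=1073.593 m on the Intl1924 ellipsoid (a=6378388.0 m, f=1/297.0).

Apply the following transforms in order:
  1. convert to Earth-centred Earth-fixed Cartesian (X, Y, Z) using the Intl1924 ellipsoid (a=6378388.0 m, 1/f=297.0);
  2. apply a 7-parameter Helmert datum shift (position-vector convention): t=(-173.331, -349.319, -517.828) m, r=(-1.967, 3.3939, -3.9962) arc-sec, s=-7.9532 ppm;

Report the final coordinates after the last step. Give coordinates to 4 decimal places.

X=-1168861.0051 m, Y=-4253521.0335 m, Z=4592826.2607 m

start: φ=46.353557°, λ=-105.364232°, h=1073.593 m
→ ECEF (a=6378388.000, f=1/297.0): X=-1168690.1445, Y=-4253271.9866, Z=4593320.8306
→ Helmert 7p (PV): X=-1168861.0051, Y=-4253521.0335, Z=4592826.2607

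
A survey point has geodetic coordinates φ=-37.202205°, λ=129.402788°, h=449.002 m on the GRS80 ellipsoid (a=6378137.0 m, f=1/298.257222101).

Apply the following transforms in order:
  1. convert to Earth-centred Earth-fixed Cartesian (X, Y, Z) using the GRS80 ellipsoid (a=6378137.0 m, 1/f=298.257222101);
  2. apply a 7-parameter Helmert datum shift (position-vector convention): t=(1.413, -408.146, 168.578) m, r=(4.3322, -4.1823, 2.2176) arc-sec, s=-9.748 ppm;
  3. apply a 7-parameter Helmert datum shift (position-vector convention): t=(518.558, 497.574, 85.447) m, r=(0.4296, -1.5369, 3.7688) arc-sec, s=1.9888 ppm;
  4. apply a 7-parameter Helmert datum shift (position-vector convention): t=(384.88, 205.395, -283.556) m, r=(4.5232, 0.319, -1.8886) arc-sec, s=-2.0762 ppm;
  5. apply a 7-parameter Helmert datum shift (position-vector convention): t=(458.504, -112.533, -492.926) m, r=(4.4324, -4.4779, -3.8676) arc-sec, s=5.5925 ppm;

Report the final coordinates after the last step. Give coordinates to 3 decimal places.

start: φ=-37.202205°, λ=129.402788°, h=449.002 m
→ ECEF (a=6378137.000, f=1/298.257222101): X=-3228947.3603, Y=3930594.8858, Z=-3835562.6462
→ Helmert 7p (PV): X=-3228878.9593, Y=3930194.2675, Z=-3835339.5960
→ Helmert 7p (PV): X=-3228410.0566, Y=3930648.6489, Z=-3835277.6498
→ Helmert 7p (PV): X=-3227988.4156, Y=3930959.5469, Z=-3835462.0547
→ Helmert 7p (PV): X=-3227390.9893, Y=3931011.9453, Z=-3835962.0364

X=-3227390.989 m, Y=3931011.945 m, Z=-3835962.036 m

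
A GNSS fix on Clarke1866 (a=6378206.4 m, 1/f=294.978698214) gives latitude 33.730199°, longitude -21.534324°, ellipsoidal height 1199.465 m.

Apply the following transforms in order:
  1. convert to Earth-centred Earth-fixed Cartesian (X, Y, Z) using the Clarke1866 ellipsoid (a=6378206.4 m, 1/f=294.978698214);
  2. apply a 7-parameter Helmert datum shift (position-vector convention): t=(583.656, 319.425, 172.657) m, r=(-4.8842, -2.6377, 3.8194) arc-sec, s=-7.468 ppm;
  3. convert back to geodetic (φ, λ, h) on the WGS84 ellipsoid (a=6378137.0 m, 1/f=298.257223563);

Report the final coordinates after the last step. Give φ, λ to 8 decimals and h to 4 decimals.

start: φ=33.730199°, λ=-21.534324°, h=1199.465 m
→ ECEF (a=6378206.400, f=1/294.978698214): X=4940327.9031, Y=-1949466.5335, Z=3522078.6425
→ Helmert 7p (PV): X=4940865.7229, Y=-1948957.6710, Z=3522334.3343
→ geod (Bowring, a=6378137.000): φ=33.72856838°, λ=-21.52708831°, h=1598.4201 m

φ=33.72856838°, λ=-21.52708831°, h=1598.4201 m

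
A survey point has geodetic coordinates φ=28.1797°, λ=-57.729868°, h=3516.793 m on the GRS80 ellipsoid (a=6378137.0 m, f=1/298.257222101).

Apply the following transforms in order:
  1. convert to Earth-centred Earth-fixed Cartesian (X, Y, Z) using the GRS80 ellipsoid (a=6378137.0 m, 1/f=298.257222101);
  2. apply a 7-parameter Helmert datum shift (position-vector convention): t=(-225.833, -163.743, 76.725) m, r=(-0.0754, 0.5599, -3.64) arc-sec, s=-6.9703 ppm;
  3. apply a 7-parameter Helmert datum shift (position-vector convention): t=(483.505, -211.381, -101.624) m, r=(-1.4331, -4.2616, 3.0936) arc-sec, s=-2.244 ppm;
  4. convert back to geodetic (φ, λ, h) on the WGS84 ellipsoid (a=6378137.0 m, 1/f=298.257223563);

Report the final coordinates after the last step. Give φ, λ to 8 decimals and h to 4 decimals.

φ=28.17847347°, λ=-57.73018435°, h=3847.4143 m

start: φ=28.179700°, λ=-57.729868°, h=3516.793 m
→ ECEF (a=6378137.000, f=1/298.257222101): X=3005625.1747, Y=-4759920.7678, Z=2995734.8260
→ Helmert 7p (PV): X=3005302.5246, Y=-4760103.2782, Z=2995784.2512
→ Helmert 7p (PV): X=3005788.7833, Y=-4760238.0892, Z=2995771.0690
→ geod (Bowring, a=6378137.000): φ=28.17847347°, λ=-57.73018435°, h=3847.4143 m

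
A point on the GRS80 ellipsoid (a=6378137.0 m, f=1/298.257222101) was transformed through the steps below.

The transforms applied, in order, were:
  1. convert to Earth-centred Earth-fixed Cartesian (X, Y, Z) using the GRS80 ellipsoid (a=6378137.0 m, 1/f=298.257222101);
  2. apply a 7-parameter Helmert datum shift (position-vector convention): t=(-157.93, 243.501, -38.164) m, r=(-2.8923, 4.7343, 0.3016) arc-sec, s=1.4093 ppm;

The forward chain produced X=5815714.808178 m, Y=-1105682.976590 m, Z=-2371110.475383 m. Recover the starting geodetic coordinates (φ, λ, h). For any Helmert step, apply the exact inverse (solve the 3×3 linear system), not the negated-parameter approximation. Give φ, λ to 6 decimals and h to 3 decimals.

φ=-21.958704°, λ=-10.766295°, h=2081.755 m

start: X=5815714.8082, Y=-1105682.9766, Z=-2371110.4754 m
→ Helmert⁻¹: X=5815917.3442, Y=-1105900.1769, Z=-2370950.9870
→ geod (Bowring, a=6378137.000): φ=-21.95870400°, λ=-10.76629500°, h=2081.7550 m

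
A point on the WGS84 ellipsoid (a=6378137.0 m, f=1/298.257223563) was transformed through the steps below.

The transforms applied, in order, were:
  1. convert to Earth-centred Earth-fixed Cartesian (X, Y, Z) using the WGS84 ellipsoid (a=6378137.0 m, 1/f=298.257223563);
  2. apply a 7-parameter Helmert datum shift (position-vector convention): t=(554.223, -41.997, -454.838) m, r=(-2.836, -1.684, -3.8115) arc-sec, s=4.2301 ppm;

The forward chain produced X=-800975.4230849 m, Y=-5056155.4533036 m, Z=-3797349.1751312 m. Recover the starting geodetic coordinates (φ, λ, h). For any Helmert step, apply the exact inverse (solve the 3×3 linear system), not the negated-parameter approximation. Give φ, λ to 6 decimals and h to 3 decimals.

φ=-36.748873°, λ=-99.007334°, h=3078.444 m

start: X=-800975.4231, Y=-5056155.4533, Z=-3797349.1751 m
→ Helmert⁻¹: X=-801463.8256, Y=-5056054.6732, Z=-3796941.2499
→ geod (Bowring, a=6378137.000): φ=-36.74887300°, λ=-99.00733400°, h=3078.4440 m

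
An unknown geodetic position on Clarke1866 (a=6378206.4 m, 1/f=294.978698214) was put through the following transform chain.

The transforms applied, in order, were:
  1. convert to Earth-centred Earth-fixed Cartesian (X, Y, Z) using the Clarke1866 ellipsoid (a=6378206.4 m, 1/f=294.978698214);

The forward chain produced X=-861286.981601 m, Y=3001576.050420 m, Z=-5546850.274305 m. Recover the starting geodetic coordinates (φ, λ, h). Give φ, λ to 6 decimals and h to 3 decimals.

φ=-60.787811°, λ=106.010563°, h=3672.236 m

start: X=-861286.9816, Y=3001576.0504, Z=-5546850.2743 m
→ geod (Bowring, a=6378206.400): φ=-60.78781100°, λ=106.01056300°, h=3672.2360 m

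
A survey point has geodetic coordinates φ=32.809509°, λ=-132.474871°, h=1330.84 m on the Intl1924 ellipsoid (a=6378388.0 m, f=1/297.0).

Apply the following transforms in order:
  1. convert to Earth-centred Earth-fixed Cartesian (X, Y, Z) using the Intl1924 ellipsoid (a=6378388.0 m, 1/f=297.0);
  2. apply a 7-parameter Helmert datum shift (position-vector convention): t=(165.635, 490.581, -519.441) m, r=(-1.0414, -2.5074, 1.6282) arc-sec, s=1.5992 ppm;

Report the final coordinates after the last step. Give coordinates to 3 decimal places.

X=-3624212.390 m, Y=-3958308.117 m, Z=3436456.563 m

start: φ=32.809509°, λ=-132.474871°, h=1330.840 m
→ ECEF (a=6378388.000, f=1/297.0): X=-3624361.6977, Y=-3958781.1104, Z=3436994.5784
→ Helmert 7p (PV): X=-3624212.3901, Y=-3958308.1172, Z=3436456.5626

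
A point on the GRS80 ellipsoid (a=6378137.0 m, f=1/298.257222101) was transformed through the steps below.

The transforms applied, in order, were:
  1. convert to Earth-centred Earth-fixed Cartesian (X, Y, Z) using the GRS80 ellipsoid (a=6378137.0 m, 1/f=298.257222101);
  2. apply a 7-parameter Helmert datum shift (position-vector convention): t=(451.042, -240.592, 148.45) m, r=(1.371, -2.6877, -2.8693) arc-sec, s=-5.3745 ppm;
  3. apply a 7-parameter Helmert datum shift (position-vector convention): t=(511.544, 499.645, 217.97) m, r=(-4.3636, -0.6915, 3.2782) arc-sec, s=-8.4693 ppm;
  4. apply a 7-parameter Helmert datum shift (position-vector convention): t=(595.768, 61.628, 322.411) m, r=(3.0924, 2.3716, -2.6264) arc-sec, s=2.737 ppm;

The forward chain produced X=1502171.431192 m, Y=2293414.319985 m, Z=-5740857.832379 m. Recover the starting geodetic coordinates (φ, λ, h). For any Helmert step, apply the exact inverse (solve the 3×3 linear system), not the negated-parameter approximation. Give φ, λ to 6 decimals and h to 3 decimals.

φ=-64.634134°, λ=56.800119°, h=1400.732 m

start: X=1502171.4312, Y=2293414.3200, Z=-5740857.8324 m
→ Helmert⁻¹: X=1501608.3639, Y=2293279.4613, Z=-5741181.6463
→ Helmert⁻¹: X=1501126.7267, Y=2292896.8384, Z=-5741404.7678
→ Helmert⁻¹: X=1500577.0356, Y=2293132.4657, Z=-5741618.8710
→ geod (Bowring, a=6378137.000): φ=-64.63413400°, λ=56.80011900°, h=1400.7320 m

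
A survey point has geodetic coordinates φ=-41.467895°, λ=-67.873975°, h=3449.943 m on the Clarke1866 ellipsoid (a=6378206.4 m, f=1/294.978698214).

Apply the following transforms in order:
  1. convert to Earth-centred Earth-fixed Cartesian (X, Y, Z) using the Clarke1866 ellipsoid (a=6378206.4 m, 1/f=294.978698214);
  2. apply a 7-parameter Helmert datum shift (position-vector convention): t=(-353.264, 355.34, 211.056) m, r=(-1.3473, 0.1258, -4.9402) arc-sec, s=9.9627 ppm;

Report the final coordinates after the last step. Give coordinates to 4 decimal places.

X=1803330.0173 m, Y=-4436137.6174 m, Z=-4203388.7074 m

start: φ=-41.467895°, λ=-67.873975°, h=3449.943 m
→ ECEF (a=6378206.400, f=1/294.978698214): X=1803774.1303, Y=-4436378.0993, Z=-4203585.7625
→ Helmert 7p (PV): X=1803330.0173, Y=-4436137.6174, Z=-4203388.7074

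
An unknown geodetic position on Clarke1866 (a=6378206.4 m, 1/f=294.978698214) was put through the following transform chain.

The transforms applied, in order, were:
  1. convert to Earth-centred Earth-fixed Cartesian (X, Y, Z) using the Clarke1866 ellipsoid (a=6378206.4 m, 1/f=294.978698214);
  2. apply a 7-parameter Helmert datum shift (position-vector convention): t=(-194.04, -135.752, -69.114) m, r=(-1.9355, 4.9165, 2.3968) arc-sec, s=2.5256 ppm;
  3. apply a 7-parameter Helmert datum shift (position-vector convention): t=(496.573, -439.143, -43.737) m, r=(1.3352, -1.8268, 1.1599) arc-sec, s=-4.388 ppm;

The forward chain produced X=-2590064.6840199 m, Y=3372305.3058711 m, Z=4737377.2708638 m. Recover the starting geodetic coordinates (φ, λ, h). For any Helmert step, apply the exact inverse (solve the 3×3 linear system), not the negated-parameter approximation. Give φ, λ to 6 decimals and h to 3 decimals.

φ=48.278939°, λ=127.524095°, h=134.452 m

start: X=-2590064.6840, Y=3372305.3059, Z=4737377.2709 m
→ Helmert⁻¹: X=-2590511.7005, Y=3372804.4825, Z=4737442.9059
→ Helmert⁻¹: X=-2590384.8467, Y=3372917.3617, Z=4737469.9608
→ geod (Bowring, a=6378206.400): φ=48.27893900°, λ=127.52409500°, h=134.4520 m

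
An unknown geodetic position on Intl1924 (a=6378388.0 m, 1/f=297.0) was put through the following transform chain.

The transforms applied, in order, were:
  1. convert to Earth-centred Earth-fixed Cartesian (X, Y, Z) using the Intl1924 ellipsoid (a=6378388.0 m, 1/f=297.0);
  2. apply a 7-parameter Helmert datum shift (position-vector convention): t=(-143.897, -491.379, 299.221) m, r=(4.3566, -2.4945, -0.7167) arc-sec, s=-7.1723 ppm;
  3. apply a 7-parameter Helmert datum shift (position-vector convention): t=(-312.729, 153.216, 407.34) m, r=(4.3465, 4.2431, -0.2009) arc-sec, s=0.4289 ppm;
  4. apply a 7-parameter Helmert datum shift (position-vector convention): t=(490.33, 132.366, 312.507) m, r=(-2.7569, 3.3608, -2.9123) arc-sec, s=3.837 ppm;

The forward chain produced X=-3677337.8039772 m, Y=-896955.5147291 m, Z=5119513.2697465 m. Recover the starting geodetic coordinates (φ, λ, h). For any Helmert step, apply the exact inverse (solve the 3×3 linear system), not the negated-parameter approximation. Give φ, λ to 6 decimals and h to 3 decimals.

φ=53.700586°, λ=-166.297102°, h=1558.067 m

start: X=-3677337.8040, Y=-896955.5147, Z=5119513.2697 m
→ Helmert⁻¹: X=-3677884.7632, Y=-897204.7886, Z=5119109.2025
→ Helmert⁻¹: X=-3677674.8792, Y=-897253.3396, Z=5118642.9205
→ Helmert⁻¹: X=-3677492.3423, Y=-896673.0618, Z=5118443.8234
→ geod (Bowring, a=6378388.000): φ=53.70058600°, λ=-166.29710200°, h=1558.0670 m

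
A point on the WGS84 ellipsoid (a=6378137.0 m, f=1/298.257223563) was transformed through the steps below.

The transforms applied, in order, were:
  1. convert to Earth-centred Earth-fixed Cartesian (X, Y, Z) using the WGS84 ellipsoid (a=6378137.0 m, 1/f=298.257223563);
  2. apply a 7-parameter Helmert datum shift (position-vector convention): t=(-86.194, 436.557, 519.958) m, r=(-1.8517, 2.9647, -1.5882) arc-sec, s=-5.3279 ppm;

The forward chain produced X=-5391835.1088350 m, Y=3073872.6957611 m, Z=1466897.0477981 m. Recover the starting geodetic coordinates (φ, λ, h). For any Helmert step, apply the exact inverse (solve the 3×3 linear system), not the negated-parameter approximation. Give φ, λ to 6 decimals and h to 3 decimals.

φ=13.379732°, λ=150.316386°, h=119.168 m

start: X=-5391835.1088, Y=3073872.6958, Z=1466897.0478 m
→ Helmert⁻¹: X=-5391822.3823, Y=3073397.8341, Z=1466334.9952
→ geod (Bowring, a=6378137.000): φ=13.37973200°, λ=150.31638600°, h=119.1680 m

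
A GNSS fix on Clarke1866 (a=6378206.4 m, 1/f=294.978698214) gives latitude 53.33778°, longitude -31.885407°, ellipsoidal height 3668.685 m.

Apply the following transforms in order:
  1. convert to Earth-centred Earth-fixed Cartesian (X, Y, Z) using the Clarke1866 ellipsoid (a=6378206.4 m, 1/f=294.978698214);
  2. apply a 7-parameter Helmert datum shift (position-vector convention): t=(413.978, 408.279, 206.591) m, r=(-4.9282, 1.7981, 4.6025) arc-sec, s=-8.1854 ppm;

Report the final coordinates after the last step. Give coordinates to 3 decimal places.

start: φ=53.337780°, λ=-31.885407°, h=3668.685 m
→ ECEF (a=6378206.400, f=1/294.978698214): X=3242664.7053, Y=-2017235.3211, Z=5095817.6207
→ Helmert 7p (PV): X=3243141.5742, Y=-2016616.4242, Z=5096002.4295

X=3243141.574 m, Y=-2016616.424 m, Z=5096002.429 m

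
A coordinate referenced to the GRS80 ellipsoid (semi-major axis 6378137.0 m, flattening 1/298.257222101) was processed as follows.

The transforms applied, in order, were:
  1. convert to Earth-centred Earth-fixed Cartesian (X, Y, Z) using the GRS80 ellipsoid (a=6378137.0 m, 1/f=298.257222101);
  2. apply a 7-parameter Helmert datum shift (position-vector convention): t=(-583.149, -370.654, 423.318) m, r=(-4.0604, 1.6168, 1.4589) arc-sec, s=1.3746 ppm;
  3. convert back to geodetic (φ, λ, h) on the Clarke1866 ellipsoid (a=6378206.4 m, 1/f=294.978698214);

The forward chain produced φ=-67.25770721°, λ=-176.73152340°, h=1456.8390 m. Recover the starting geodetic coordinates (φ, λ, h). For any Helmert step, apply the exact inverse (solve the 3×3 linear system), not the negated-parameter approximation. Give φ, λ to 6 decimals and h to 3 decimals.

start: φ=-67.257707°, λ=-176.731523°, h=1456.839 m
→ ECEF (a=6378206.400, f=1/294.978698214): X=-2469399.3614, Y=-141021.5658, Z=-5860738.9027
→ Helmert⁻¹: X=-2468767.8700, Y=-140517.8775, Z=-5861176.2815
→ geod (Bowring, a=6378137.000): φ=-67.26314800°, λ=-176.74234100°, h=1472.5720 m

φ=-67.263148°, λ=-176.742341°, h=1472.572 m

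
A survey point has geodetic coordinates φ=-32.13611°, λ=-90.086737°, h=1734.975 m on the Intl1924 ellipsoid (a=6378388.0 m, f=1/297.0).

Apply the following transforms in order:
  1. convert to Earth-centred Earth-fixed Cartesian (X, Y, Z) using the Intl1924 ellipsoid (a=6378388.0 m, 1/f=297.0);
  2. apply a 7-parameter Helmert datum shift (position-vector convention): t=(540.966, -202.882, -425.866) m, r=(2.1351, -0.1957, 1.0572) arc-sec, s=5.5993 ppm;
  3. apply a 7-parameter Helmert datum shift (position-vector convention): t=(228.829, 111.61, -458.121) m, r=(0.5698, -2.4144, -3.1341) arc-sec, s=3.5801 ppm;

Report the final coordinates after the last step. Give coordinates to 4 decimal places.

start: φ=-32.136110°, λ=-90.086737°, h=1734.975 m
→ ECEF (a=6378388.000, f=1/297.0): X=-8186.4966, Y=-5407742.3520, Z=-3374194.5706
→ Helmert 7p (PV): X=-7614.6578, Y=-5407940.6282, Z=-3374695.3148
→ Helmert 7p (PV): X=-7428.5255, Y=-5407838.9410, Z=-3375180.5460

X=-7428.5255 m, Y=-5407838.9410 m, Z=-3375180.5460 m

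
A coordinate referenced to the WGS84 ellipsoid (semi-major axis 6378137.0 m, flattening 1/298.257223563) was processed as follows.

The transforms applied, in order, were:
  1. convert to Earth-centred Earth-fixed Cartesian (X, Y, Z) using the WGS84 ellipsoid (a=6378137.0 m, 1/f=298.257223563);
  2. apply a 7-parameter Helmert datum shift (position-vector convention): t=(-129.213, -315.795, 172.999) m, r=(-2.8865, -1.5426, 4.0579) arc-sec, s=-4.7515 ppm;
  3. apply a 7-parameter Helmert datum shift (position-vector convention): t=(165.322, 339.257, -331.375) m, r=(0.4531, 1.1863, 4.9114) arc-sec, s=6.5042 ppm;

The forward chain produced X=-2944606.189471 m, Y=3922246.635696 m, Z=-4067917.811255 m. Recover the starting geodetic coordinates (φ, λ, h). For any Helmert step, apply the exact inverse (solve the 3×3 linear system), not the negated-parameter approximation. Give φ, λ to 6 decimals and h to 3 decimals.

start: X=-2944606.1895, Y=3922246.6357, Z=-4067917.8113 m
→ Helmert⁻¹: X=-2944635.5782, Y=3921943.0499, Z=-4067585.5309
→ Helmert⁻¹: X=-2944473.6111, Y=3922392.3330, Z=-4067700.9465
→ geod (Bowring, a=6378137.000): φ=-39.86026100°, λ=126.89493800°, h=2517.0570 m

φ=-39.860261°, λ=126.894938°, h=2517.057 m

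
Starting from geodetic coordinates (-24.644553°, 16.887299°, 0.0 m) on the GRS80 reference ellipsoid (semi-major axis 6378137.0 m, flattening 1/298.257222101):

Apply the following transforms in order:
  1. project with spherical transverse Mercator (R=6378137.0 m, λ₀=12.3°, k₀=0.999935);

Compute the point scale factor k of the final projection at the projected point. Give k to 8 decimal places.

start: φ=-24.644553°, λ=16.887299°, h=0.000 m
→ into tm (λ₀=12.3°): φ=-24.64455300°, λ−λ₀=4.58729900°
scale k = 1.00258748

1.00258748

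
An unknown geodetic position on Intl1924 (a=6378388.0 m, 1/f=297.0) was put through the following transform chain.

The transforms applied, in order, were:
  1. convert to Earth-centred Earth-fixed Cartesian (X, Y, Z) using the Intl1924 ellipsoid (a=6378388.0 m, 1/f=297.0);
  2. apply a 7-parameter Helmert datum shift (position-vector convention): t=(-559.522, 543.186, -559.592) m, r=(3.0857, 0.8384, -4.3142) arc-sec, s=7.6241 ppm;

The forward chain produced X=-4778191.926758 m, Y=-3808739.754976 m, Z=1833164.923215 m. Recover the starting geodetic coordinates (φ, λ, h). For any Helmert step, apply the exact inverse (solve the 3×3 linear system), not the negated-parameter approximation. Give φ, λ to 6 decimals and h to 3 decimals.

start: X=-4778191.9268, Y=-3808739.7550, Z=1833164.9232 m
→ Helmert⁻¹: X=-4777523.7583, Y=-3809326.3920, Z=1833748.1029
→ geod (Bowring, a=6378388.000): φ=16.81157300°, λ=-141.43312900°, h=2919.1790 m

φ=16.811573°, λ=-141.433129°, h=2919.179 m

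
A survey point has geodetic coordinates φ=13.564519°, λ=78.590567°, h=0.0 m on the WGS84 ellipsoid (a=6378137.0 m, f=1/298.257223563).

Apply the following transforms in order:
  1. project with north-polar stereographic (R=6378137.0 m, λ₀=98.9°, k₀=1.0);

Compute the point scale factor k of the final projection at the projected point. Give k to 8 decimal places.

1.62003639

start: φ=13.564519°, λ=78.590567°, h=0.000 m
→ into stereo (λ₀=98.9°): φ=13.56451900°, λ−λ₀=-20.30943300°
scale k = 1.62003639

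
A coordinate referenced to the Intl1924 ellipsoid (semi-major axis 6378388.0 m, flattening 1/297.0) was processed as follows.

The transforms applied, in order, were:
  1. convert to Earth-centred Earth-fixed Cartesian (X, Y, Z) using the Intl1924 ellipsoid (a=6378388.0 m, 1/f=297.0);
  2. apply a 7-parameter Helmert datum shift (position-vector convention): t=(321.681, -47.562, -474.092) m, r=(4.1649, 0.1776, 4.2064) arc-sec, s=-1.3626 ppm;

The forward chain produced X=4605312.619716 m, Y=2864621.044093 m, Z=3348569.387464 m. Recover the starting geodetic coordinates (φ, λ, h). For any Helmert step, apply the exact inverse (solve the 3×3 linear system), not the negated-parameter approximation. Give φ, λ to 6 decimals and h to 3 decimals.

φ=31.868906°, λ=31.884334°, h=1608.993 m

start: X=4605312.6197, Y=2864621.0441, Z=3348569.3875 m
→ Helmert⁻¹: X=4605052.7492, Y=2864646.2206, Z=3348994.1650
→ geod (Bowring, a=6378388.000): φ=31.86890600°, λ=31.88433400°, h=1608.9930 m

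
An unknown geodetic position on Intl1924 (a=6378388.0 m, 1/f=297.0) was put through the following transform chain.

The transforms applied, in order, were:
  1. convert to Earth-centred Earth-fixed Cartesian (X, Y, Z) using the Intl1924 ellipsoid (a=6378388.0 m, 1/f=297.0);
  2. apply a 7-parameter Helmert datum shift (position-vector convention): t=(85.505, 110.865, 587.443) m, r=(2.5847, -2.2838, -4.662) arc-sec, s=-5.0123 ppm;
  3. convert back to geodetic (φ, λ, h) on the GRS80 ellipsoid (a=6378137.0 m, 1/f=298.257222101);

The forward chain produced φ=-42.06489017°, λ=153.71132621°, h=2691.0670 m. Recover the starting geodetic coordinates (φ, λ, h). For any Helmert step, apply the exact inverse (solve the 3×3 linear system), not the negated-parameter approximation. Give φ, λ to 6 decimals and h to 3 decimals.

start: φ=-42.064890°, λ=153.711326°, h=2691.067 m
→ ECEF (a=6378137.000, f=1/298.257222101): X=-4253500.2926, Y=2101164.6690, Z=-4252760.3377
→ Helmert⁻¹: X=-4253701.6967, Y=2100914.8943, Z=-4253348.3286
→ geod (Bowring, a=6378388.000): φ=-42.06921400°, λ=153.71510800°, h=2926.8960 m

φ=-42.069214°, λ=153.715108°, h=2926.896 m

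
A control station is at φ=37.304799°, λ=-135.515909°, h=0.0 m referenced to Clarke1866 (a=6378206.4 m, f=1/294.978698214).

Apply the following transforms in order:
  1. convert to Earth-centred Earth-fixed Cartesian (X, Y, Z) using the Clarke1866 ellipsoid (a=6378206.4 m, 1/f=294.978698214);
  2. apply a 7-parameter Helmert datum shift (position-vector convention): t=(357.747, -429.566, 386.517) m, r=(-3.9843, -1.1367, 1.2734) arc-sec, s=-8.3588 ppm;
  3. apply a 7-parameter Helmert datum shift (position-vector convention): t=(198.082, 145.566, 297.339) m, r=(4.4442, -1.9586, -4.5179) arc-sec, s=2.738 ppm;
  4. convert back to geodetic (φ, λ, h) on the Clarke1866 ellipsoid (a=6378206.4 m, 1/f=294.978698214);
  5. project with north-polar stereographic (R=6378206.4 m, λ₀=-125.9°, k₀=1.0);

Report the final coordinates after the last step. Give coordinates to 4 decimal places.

start: φ=37.304799°, λ=-135.515909°, h=0.000 m
→ ECEF (a=6378206.400, f=1/294.978698214): X=-3624078.6660, Y=-3559394.6919, Z=3844161.0452
→ Helmert 7p (PV): X=-3623689.8364, Y=-3559742.6243, Z=3844564.2121
→ Helmert 7p (PV): X=-3623616.1531, Y=-3559610.2691, Z=3844760.9697
→ geod (Bowring, a=6378206.400): φ=37.31007554°, λ=-135.51051850°, h=221.3150 m
→ stereo (R=6378206.4, λ₀=-125.9°): E=-1054633.6883, N=-6228414.8207

E=-1054633.6883 m, N=-6228414.8207 m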